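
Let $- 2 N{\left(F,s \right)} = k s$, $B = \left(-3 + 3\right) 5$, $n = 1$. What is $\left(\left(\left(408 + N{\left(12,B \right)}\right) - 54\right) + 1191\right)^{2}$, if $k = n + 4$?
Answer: $2387025$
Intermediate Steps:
$k = 5$ ($k = 1 + 4 = 5$)
$B = 0$ ($B = 0 \cdot 5 = 0$)
$N{\left(F,s \right)} = - \frac{5 s}{2}$
$\left(\left(\left(408 + N{\left(12,B \right)}\right) - 54\right) + 1191\right)^{2} = \left(\left(\left(408 - 0\right) - 54\right) + 1191\right)^{2} = \left(\left(\left(408 + 0\right) - 54\right) + 1191\right)^{2} = \left(\left(408 - 54\right) + 1191\right)^{2} = \left(354 + 1191\right)^{2} = 1545^{2} = 2387025$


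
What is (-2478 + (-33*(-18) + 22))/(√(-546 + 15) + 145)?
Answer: -134995/10778 + 2793*I*√59/10778 ≈ -12.525 + 1.9905*I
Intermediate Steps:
(-2478 + (-33*(-18) + 22))/(√(-546 + 15) + 145) = (-2478 + (594 + 22))/(√(-531) + 145) = (-2478 + 616)/(3*I*√59 + 145) = -1862/(145 + 3*I*√59)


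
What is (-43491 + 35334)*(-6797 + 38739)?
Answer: -260550894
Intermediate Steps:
(-43491 + 35334)*(-6797 + 38739) = -8157*31942 = -260550894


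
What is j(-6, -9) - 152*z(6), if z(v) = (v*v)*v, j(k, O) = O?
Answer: -32841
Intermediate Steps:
z(v) = v³ (z(v) = v²*v = v³)
j(-6, -9) - 152*z(6) = -9 - 152*6³ = -9 - 152*216 = -9 - 32832 = -32841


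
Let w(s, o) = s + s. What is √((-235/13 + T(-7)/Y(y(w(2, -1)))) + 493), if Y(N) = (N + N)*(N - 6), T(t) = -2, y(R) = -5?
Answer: √242783255/715 ≈ 21.792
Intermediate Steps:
w(s, o) = 2*s
Y(N) = 2*N*(-6 + N) (Y(N) = (2*N)*(-6 + N) = 2*N*(-6 + N))
√((-235/13 + T(-7)/Y(y(w(2, -1)))) + 493) = √((-235/13 - 2*(-1/(10*(-6 - 5)))) + 493) = √((-235*1/13 - 2/(2*(-5)*(-11))) + 493) = √((-235/13 - 2/110) + 493) = √((-235/13 - 2*1/110) + 493) = √((-235/13 - 1/55) + 493) = √(-12938/715 + 493) = √(339557/715) = √242783255/715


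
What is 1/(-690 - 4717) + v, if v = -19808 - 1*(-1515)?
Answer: -98910252/5407 ≈ -18293.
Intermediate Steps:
v = -18293 (v = -19808 + 1515 = -18293)
1/(-690 - 4717) + v = 1/(-690 - 4717) - 18293 = 1/(-5407) - 18293 = -1/5407 - 18293 = -98910252/5407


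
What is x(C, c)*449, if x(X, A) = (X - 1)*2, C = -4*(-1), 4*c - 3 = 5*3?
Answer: 2694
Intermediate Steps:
c = 9/2 (c = ¾ + (5*3)/4 = ¾ + (¼)*15 = ¾ + 15/4 = 9/2 ≈ 4.5000)
C = 4
x(X, A) = -2 + 2*X (x(X, A) = (-1 + X)*2 = -2 + 2*X)
x(C, c)*449 = (-2 + 2*4)*449 = (-2 + 8)*449 = 6*449 = 2694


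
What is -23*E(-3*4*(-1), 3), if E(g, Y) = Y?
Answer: -69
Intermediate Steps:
-23*E(-3*4*(-1), 3) = -23*3 = -69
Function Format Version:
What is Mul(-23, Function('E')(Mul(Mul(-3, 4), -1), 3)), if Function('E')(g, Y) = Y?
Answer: -69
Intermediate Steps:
Mul(-23, Function('E')(Mul(Mul(-3, 4), -1), 3)) = Mul(-23, 3) = -69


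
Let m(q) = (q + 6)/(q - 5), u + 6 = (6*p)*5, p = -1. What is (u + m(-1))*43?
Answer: -9503/6 ≈ -1583.8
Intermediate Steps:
u = -36 (u = -6 + (6*(-1))*5 = -6 - 6*5 = -6 - 30 = -36)
m(q) = (6 + q)/(-5 + q)
(u + m(-1))*43 = (-36 + (6 - 1)/(-5 - 1))*43 = (-36 + 5/(-6))*43 = (-36 - 1/6*5)*43 = (-36 - 5/6)*43 = -221/6*43 = -9503/6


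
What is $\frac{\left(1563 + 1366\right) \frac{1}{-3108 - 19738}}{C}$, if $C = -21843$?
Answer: $\frac{2929}{499025178} \approx 5.8694 \cdot 10^{-6}$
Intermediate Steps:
$\frac{\left(1563 + 1366\right) \frac{1}{-3108 - 19738}}{C} = \frac{\left(1563 + 1366\right) \frac{1}{-3108 - 19738}}{-21843} = \frac{2929}{-22846} \left(- \frac{1}{21843}\right) = 2929 \left(- \frac{1}{22846}\right) \left(- \frac{1}{21843}\right) = \left(- \frac{2929}{22846}\right) \left(- \frac{1}{21843}\right) = \frac{2929}{499025178}$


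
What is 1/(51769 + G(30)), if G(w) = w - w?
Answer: 1/51769 ≈ 1.9317e-5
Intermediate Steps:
G(w) = 0
1/(51769 + G(30)) = 1/(51769 + 0) = 1/51769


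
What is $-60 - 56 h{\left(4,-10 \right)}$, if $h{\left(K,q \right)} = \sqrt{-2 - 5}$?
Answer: $-60 - 56 i \sqrt{7} \approx -60.0 - 148.16 i$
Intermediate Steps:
$h{\left(K,q \right)} = i \sqrt{7}$ ($h{\left(K,q \right)} = \sqrt{-7} = i \sqrt{7}$)
$-60 - 56 h{\left(4,-10 \right)} = -60 - 56 i \sqrt{7}$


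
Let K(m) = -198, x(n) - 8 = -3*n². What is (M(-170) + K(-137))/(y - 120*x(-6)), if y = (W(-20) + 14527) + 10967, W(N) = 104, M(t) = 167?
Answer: -31/37598 ≈ -0.00082451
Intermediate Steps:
x(n) = 8 - 3*n²
y = 25598 (y = (104 + 14527) + 10967 = 14631 + 10967 = 25598)
(M(-170) + K(-137))/(y - 120*x(-6)) = (167 - 198)/(25598 - 120*(8 - 3*(-6)²)) = -31/(25598 - 120*(8 - 3*36)) = -31/(25598 - 120*(8 - 108)) = -31/(25598 - 120*(-100)) = -31/(25598 + 12000) = -31/37598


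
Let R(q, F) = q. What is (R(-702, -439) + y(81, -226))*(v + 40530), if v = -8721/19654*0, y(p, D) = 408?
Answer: -11915820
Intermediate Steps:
v = 0 (v = -8721*1/19654*0 = -8721/19654*0 = 0)
(R(-702, -439) + y(81, -226))*(v + 40530) = (-702 + 408)*(0 + 40530) = -294*40530 = -11915820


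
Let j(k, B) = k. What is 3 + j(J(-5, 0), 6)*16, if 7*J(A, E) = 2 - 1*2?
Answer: 3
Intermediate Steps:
J(A, E) = 0 (J(A, E) = (2 - 1*2)/7 = (2 - 2)/7 = (⅐)*0 = 0)
3 + j(J(-5, 0), 6)*16 = 3 + 0*16 = 3 + 0 = 3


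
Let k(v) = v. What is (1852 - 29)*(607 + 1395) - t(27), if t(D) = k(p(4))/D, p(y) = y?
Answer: 98540438/27 ≈ 3.6496e+6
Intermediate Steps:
t(D) = 4/D
(1852 - 29)*(607 + 1395) - t(27) = (1852 - 29)*(607 + 1395) - 4/27 = 1823*2002 - 4/27 = 3649646 - 1*4/27 = 3649646 - 4/27 = 98540438/27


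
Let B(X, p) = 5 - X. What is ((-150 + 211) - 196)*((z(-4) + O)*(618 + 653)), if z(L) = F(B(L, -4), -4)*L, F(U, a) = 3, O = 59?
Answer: -8064495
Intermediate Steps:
z(L) = 3*L
((-150 + 211) - 196)*((z(-4) + O)*(618 + 653)) = ((-150 + 211) - 196)*((3*(-4) + 59)*(618 + 653)) = (61 - 196)*((-12 + 59)*1271) = -6345*1271 = -135*59737 = -8064495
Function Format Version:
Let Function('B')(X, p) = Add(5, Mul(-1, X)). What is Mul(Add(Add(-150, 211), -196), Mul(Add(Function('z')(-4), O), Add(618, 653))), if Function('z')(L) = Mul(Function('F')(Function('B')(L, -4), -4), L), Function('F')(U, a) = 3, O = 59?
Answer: -8064495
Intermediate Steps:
Function('z')(L) = Mul(3, L)
Mul(Add(Add(-150, 211), -196), Mul(Add(Function('z')(-4), O), Add(618, 653))) = Mul(Add(Add(-150, 211), -196), Mul(Add(Mul(3, -4), 59), Add(618, 653))) = Mul(Add(61, -196), Mul(Add(-12, 59), 1271)) = Mul(-135, Mul(47, 1271)) = Mul(-135, 59737) = -8064495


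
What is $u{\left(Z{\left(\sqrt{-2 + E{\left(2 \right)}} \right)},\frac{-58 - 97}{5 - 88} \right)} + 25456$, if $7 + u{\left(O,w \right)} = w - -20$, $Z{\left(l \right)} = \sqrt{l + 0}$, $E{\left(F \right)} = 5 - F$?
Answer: $\frac{2114082}{83} \approx 25471.0$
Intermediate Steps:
$Z{\left(l \right)} = \sqrt{l}$
$u{\left(O,w \right)} = 13 + w$ ($u{\left(O,w \right)} = -7 + \left(w - -20\right) = -7 + \left(w + 20\right) = -7 + \left(20 + w\right) = 13 + w$)
$u{\left(Z{\left(\sqrt{-2 + E{\left(2 \right)}} \right)},\frac{-58 - 97}{5 - 88} \right)} + 25456 = \left(13 + \frac{-58 - 97}{5 - 88}\right) + 25456 = \left(13 - \frac{155}{-83}\right) + 25456 = \left(13 - - \frac{155}{83}\right) + 25456 = \left(13 + \frac{155}{83}\right) + 25456 = \frac{1234}{83} + 25456 = \frac{2114082}{83}$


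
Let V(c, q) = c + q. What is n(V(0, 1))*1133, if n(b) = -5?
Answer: -5665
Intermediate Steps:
n(V(0, 1))*1133 = -5*1133 = -5665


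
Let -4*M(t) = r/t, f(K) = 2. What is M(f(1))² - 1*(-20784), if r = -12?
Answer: 83145/4 ≈ 20786.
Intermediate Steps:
M(t) = 3/t (M(t) = -(-3)/t = 3/t)
M(f(1))² - 1*(-20784) = (3/2)² - 1*(-20784) = (3*(½))² + 20784 = (3/2)² + 20784 = 9/4 + 20784 = 83145/4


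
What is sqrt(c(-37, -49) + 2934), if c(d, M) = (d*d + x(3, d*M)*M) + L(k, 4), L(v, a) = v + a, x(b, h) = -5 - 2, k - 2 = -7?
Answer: sqrt(4645) ≈ 68.154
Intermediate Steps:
k = -5 (k = 2 - 7 = -5)
x(b, h) = -7
L(v, a) = a + v
c(d, M) = -1 + d**2 - 7*M (c(d, M) = (d*d - 7*M) + (4 - 5) = (d**2 - 7*M) - 1 = -1 + d**2 - 7*M)
sqrt(c(-37, -49) + 2934) = sqrt((-1 + (-37)**2 - 7*(-49)) + 2934) = sqrt((-1 + 1369 + 343) + 2934) = sqrt(1711 + 2934) = sqrt(4645)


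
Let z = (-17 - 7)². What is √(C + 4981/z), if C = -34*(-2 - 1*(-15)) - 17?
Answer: I*√259403/24 ≈ 21.221*I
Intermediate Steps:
z = 576 (z = (-24)² = 576)
C = -459 (C = -34*(-2 + 15) - 17 = -34*13 - 17 = -442 - 17 = -459)
√(C + 4981/z) = √(-459 + 4981/576) = √(-259403/576) = I*√259403/24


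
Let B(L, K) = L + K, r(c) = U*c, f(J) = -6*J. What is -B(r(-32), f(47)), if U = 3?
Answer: 378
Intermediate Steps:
r(c) = 3*c
B(L, K) = K + L
-B(r(-32), f(47)) = -(-6*47 + 3*(-32)) = -(-282 - 96) = -1*(-378) = 378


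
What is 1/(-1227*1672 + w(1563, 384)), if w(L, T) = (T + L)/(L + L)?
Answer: -1042/2137708199 ≈ -4.8744e-7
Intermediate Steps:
w(L, T) = (L + T)/(2*L) (w(L, T) = (L + T)/((2*L)) = (L + T)*(1/(2*L)) = (L + T)/(2*L))
1/(-1227*1672 + w(1563, 384)) = 1/(-1227*1672 + (½)*(1563 + 384)/1563) = 1/(-2051544 + (½)*(1/1563)*1947) = 1/(-2051544 + 649/1042) = 1/(-2137708199/1042) = -1042/2137708199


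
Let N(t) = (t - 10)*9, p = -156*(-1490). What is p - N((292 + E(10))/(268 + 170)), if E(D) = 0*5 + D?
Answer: 16974237/73 ≈ 2.3252e+5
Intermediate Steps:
E(D) = D (E(D) = 0 + D = D)
p = 232440
N(t) = -90 + 9*t (N(t) = (-10 + t)*9 = -90 + 9*t)
p - N((292 + E(10))/(268 + 170)) = 232440 - (-90 + 9*((292 + 10)/(268 + 170))) = 232440 - (-90 + 9*(302/438)) = 232440 - (-90 + 9*(302*(1/438))) = 232440 - (-90 + 9*(151/219)) = 232440 - (-90 + 453/73) = 232440 - 1*(-6117/73) = 232440 + 6117/73 = 16974237/73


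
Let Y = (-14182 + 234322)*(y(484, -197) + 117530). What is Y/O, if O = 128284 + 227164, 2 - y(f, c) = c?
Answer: 6479215515/88862 ≈ 72913.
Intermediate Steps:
y(f, c) = 2 - c
O = 355448
Y = 25916862060 (Y = (-14182 + 234322)*((2 - 1*(-197)) + 117530) = 220140*((2 + 197) + 117530) = 220140*(199 + 117530) = 220140*117729 = 25916862060)
Y/O = 25916862060/355448 = 25916862060*(1/355448) = 6479215515/88862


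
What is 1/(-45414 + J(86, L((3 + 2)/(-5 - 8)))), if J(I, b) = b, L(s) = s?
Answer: -13/590387 ≈ -2.2019e-5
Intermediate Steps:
1/(-45414 + J(86, L((3 + 2)/(-5 - 8)))) = 1/(-45414 + (3 + 2)/(-5 - 8)) = 1/(-45414 + 5/(-13)) = 1/(-45414 + 5*(-1/13)) = 1/(-45414 - 5/13) = 1/(-590387/13) = -13/590387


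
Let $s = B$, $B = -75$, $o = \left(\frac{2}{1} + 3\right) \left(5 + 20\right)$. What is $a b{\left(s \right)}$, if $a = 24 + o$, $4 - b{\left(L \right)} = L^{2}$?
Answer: $-837529$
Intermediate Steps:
$o = 125$ ($o = \left(2 \cdot 1 + 3\right) 25 = \left(2 + 3\right) 25 = 5 \cdot 25 = 125$)
$s = -75$
$b{\left(L \right)} = 4 - L^{2}$
$a = 149$ ($a = 24 + 125 = 149$)
$a b{\left(s \right)} = 149 \left(4 - \left(-75\right)^{2}\right) = 149 \left(4 - 5625\right) = 149 \left(-5621\right) = -837529$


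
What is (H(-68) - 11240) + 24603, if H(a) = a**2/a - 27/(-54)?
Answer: 26591/2 ≈ 13296.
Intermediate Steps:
H(a) = 1/2 + a (H(a) = a - 27*(-1/54) = a + 1/2 = 1/2 + a)
(H(-68) - 11240) + 24603 = ((1/2 - 68) - 11240) + 24603 = (-135/2 - 11240) + 24603 = -22615/2 + 24603 = 26591/2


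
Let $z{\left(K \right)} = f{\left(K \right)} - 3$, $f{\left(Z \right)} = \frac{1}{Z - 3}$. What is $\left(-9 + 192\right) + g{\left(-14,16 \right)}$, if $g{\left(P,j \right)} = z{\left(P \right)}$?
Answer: $\frac{3059}{17} \approx 179.94$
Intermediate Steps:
$f{\left(Z \right)} = \frac{1}{-3 + Z}$
$z{\left(K \right)} = -3 + \frac{1}{-3 + K}$ ($z{\left(K \right)} = \frac{1}{-3 + K} - 3 = -3 + \frac{1}{-3 + K}$)
$g{\left(P,j \right)} = \frac{10 - 3 P}{-3 + P}$
$\left(-9 + 192\right) + g{\left(-14,16 \right)} = \left(-9 + 192\right) + \frac{10 - -42}{-3 - 14} = 183 + \frac{10 + 42}{-17} = 183 - \frac{52}{17} = \frac{3059}{17}$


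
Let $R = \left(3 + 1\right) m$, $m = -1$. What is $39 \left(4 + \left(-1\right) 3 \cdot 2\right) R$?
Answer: $312$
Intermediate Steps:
$R = -4$ ($R = \left(3 + 1\right) \left(-1\right) = 4 \left(-1\right) = -4$)
$39 \left(4 + \left(-1\right) 3 \cdot 2\right) R = 39 \left(4 + \left(-1\right) 3 \cdot 2\right) \left(-4\right) = 39 \left(4 - 6\right) \left(-4\right) = 39 \left(-2\right) \left(-4\right) = \left(-78\right) \left(-4\right) = 312$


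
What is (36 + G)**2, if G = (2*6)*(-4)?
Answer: 144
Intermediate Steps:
G = -48 (G = 12*(-4) = -48)
(36 + G)**2 = (36 - 48)**2 = (-12)**2 = 144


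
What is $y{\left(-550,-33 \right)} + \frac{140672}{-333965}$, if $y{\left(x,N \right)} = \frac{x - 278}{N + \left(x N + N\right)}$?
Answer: $- \frac{235036289}{503285255} \approx -0.467$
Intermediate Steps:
$y{\left(x,N \right)} = \frac{-278 + x}{2 N + N x}$ ($y{\left(x,N \right)} = \frac{-278 + x}{N + \left(N x + N\right)} = \frac{-278 + x}{N + \left(N + N x\right)} = \frac{-278 + x}{2 N + N x}$)
$y{\left(-550,-33 \right)} + \frac{140672}{-333965} = \frac{-278 - 550}{\left(-33\right) \left(2 - 550\right)} + \frac{140672}{-333965} = \left(- \frac{1}{33}\right) \frac{1}{-548} \left(-828\right) + 140672 \left(- \frac{1}{333965}\right) = \left(- \frac{1}{33}\right) \left(- \frac{1}{548}\right) \left(-828\right) - \frac{140672}{333965} = - \frac{69}{1507} - \frac{140672}{333965} = - \frac{235036289}{503285255}$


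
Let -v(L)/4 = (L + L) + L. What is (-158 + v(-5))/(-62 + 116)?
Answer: -49/27 ≈ -1.8148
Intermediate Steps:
v(L) = -12*L (v(L) = -4*((L + L) + L) = -4*(2*L + L) = -12*L)
(-158 + v(-5))/(-62 + 116) = (-158 - 12*(-5))/(-62 + 116) = (-158 + 60)/54 = -98*1/54 = -49/27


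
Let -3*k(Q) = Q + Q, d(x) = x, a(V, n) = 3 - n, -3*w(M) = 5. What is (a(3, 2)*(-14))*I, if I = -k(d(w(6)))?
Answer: 140/9 ≈ 15.556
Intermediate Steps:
w(M) = -5/3 (w(M) = -1/3*5 = -5/3)
k(Q) = -2*Q/3 (k(Q) = -(Q + Q)/3 = -2*Q/3)
I = -10/9 (I = -(-2)*(-5)/(3*3) = -1*10/9 = -10/9 ≈ -1.1111)
(a(3, 2)*(-14))*I = ((3 - 1*2)*(-14))*(-10/9) = ((3 - 2)*(-14))*(-10/9) = (1*(-14))*(-10/9) = -14*(-10/9) = 140/9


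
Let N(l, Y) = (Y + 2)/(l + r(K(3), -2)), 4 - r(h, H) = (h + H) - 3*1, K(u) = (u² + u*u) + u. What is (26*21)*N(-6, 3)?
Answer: -455/3 ≈ -151.67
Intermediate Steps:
K(u) = u + 2*u² (K(u) = (u² + u²) + u = 2*u² + u = u + 2*u²)
r(h, H) = 7 - H - h (r(h, H) = 4 - ((h + H) - 3*1) = 4 - ((H + h) - 3) = 4 - (-3 + H + h) = 4 + (3 - H - h) = 7 - H - h)
N(l, Y) = (2 + Y)/(-12 + l) (N(l, Y) = (Y + 2)/(l + (7 - 1*(-2) - 3*(1 + 2*3))) = (2 + Y)/(l + (7 + 2 - 3*(1 + 6))) = (2 + Y)/(l + (7 + 2 - 3*7)) = (2 + Y)/(l + (7 + 2 - 1*21)) = (2 + Y)/(l + (7 + 2 - 21)) = (2 + Y)/(l - 12) = (2 + Y)/(-12 + l))
(26*21)*N(-6, 3) = (26*21)*((2 + 3)/(-12 - 6)) = 546*(5/(-18)) = 546*(-1/18*5) = 546*(-5/18) = -455/3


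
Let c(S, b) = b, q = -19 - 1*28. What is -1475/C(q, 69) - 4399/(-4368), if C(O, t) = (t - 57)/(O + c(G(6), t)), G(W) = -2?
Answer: -11807401/4368 ≈ -2703.2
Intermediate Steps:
q = -47 (q = -19 - 28 = -47)
C(O, t) = (-57 + t)/(O + t) (C(O, t) = (t - 57)/(O + t) = (-57 + t)/(O + t))
-1475/C(q, 69) - 4399/(-4368) = -1475*(-47 + 69)/(-57 + 69) - 4399/(-4368) = -1475/(12/22) - 4399*(-1/4368) = -1475/((1/22)*12) + 4399/4368 = -1475/6/11 + 4399/4368 = -1475*11/6 + 4399/4368 = -16225/6 + 4399/4368 = -11807401/4368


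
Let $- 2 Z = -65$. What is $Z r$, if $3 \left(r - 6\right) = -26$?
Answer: $- \frac{260}{3} \approx -86.667$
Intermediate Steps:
$Z = \frac{65}{2}$ ($Z = \left(- \frac{1}{2}\right) \left(-65\right) = \frac{65}{2} \approx 32.5$)
$r = - \frac{8}{3}$ ($r = 6 + \frac{1}{3} \left(-26\right) = 6 - \frac{26}{3} = - \frac{8}{3} \approx -2.6667$)
$Z r = \frac{65}{2} \left(- \frac{8}{3}\right) = - \frac{260}{3}$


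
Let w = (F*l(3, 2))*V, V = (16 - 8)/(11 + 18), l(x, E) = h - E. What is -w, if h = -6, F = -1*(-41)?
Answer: 2624/29 ≈ 90.483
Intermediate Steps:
F = 41
l(x, E) = -6 - E
V = 8/29 ≈ 0.27586
w = -2624/29 (w = (41*(-6 - 1*2))*(8/29) = (41*(-6 - 2))*(8/29) = (41*(-8))*(8/29) = -328*8/29 = -2624/29 ≈ -90.483)
-w = -1*(-2624/29) = 2624/29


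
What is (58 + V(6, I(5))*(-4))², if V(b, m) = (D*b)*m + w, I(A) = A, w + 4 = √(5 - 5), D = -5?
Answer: 454276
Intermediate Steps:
w = -4 (w = -4 + √(5 - 5) = -4 + √0 = -4 + 0 = -4)
V(b, m) = -4 - 5*b*m (V(b, m) = (-5*b)*m - 4 = -5*b*m - 4 = -4 - 5*b*m)
(58 + V(6, I(5))*(-4))² = (58 + (-4 - 5*6*5)*(-4))² = (58 + (-4 - 150)*(-4))² = (58 - 154*(-4))² = (58 + 616)² = 674² = 454276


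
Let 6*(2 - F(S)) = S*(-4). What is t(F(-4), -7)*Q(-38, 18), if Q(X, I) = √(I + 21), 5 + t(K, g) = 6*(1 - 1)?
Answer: -5*√39 ≈ -31.225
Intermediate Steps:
F(S) = 2 + 2*S/3 (F(S) = 2 - S*(-4)/6 = 2 - (-2)*S/3 = 2 + 2*S/3)
t(K, g) = -5 (t(K, g) = -5 + 6*(1 - 1) = -5 + 6*0 = -5 + 0 = -5)
Q(X, I) = √(21 + I)
t(F(-4), -7)*Q(-38, 18) = -5*√(21 + 18) = -5*√39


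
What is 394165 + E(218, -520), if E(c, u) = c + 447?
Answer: 394830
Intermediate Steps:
E(c, u) = 447 + c
394165 + E(218, -520) = 394165 + (447 + 218) = 394165 + 665 = 394830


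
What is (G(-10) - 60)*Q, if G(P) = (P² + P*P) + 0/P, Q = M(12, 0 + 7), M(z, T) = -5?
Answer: -700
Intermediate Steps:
Q = -5
G(P) = 2*P² (G(P) = (P² + P²) + 0 = 2*P² + 0 = 2*P²)
(G(-10) - 60)*Q = (2*(-10)² - 60)*(-5) = (2*100 - 60)*(-5) = (200 - 60)*(-5) = 140*(-5) = -700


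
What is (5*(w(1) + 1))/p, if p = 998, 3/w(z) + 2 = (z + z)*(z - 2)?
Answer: 5/3992 ≈ 0.0012525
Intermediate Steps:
w(z) = 3/(-2 + 2*z*(-2 + z)) (w(z) = 3/(-2 + (z + z)*(z - 2)) = 3/(-2 + (2*z)*(-2 + z)) = 3/(-2 + 2*z*(-2 + z)))
(5*(w(1) + 1))/p = (5*(3/(2*(-1 + 1² - 2*1)) + 1))/998 = (5*(3/(2*(-1 + 1 - 2)) + 1))*(1/998) = (5*((3/2)/(-2) + 1))*(1/998) = (5*((3/2)*(-½) + 1))*(1/998) = (5*(-¾ + 1))*(1/998) = (5*(¼))*(1/998) = (5/4)*(1/998) = 5/3992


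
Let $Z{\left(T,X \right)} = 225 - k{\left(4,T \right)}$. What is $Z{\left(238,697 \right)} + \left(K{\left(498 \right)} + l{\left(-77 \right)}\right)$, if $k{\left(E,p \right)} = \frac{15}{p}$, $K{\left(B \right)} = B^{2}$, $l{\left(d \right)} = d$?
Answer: $\frac{59060161}{238} \approx 2.4815 \cdot 10^{5}$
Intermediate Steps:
$Z{\left(T,X \right)} = 225 - \frac{15}{T}$
$Z{\left(238,697 \right)} + \left(K{\left(498 \right)} + l{\left(-77 \right)}\right) = \left(225 - \frac{15}{238}\right) - \left(77 - 498^{2}\right) = \left(225 - \frac{15}{238}\right) + \left(248004 - 77\right) = \left(225 - \frac{15}{238}\right) + 247927 = \frac{53535}{238} + 247927 = \frac{59060161}{238}$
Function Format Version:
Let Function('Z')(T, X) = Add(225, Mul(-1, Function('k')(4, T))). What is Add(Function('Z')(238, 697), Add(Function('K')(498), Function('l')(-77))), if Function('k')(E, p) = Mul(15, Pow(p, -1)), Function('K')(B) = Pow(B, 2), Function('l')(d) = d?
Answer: Rational(59060161, 238) ≈ 2.4815e+5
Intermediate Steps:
Function('Z')(T, X) = Add(225, Mul(-15, Pow(T, -1))) (Function('Z')(T, X) = Add(225, Mul(-1, Mul(15, Pow(T, -1)))) = Add(225, Mul(-15, Pow(T, -1))))
Add(Function('Z')(238, 697), Add(Function('K')(498), Function('l')(-77))) = Add(Add(225, Mul(-15, Pow(238, -1))), Add(Pow(498, 2), -77)) = Add(Add(225, Mul(-15, Rational(1, 238))), Add(248004, -77)) = Add(Add(225, Rational(-15, 238)), 247927) = Add(Rational(53535, 238), 247927) = Rational(59060161, 238)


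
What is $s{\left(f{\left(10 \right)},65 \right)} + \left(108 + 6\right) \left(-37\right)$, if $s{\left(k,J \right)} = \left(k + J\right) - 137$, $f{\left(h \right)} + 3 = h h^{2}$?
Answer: $-3293$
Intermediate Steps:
$f{\left(h \right)} = -3 + h^{3}$ ($f{\left(h \right)} = -3 + h h^{2} = -3 + h^{3}$)
$s{\left(k,J \right)} = -137 + J + k$ ($s{\left(k,J \right)} = \left(J + k\right) - 137 = -137 + J + k$)
$s{\left(f{\left(10 \right)},65 \right)} + \left(108 + 6\right) \left(-37\right) = \left(-137 + 65 - \left(3 - 10^{3}\right)\right) + \left(108 + 6\right) \left(-37\right) = \left(-137 + 65 + \left(-3 + 1000\right)\right) + 114 \left(-37\right) = \left(-137 + 65 + 997\right) - 4218 = 925 - 4218 = -3293$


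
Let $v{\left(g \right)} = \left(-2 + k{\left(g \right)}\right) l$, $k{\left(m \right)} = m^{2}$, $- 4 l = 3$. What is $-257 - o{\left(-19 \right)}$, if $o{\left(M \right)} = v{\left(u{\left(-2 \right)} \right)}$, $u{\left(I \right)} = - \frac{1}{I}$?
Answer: $- \frac{4133}{16} \approx -258.31$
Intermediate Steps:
$l = - \frac{3}{4}$ ($l = \left(- \frac{1}{4}\right) 3 = - \frac{3}{4} \approx -0.75$)
$v{\left(g \right)} = \frac{3}{2} - \frac{3 g^{2}}{4}$ ($v{\left(g \right)} = \left(-2 + g^{2}\right) \left(- \frac{3}{4}\right) = \frac{3}{2} - \frac{3 g^{2}}{4}$)
$o{\left(M \right)} = \frac{21}{16}$ ($o{\left(M \right)} = \frac{3}{2} - \frac{3 \left(- \frac{1}{-2}\right)^{2}}{4} = \frac{3}{2} - \frac{3 \left(\left(-1\right) \left(- \frac{1}{2}\right)\right)^{2}}{4} = \frac{3}{2} - \frac{3}{4 \cdot 4} = \frac{3}{2} - \frac{3}{16} = \frac{21}{16}$)
$-257 - o{\left(-19 \right)} = -257 - \frac{21}{16} = - \frac{4133}{16}$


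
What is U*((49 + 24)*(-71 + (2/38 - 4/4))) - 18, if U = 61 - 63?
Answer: 199240/19 ≈ 10486.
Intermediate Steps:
U = -2
U*((49 + 24)*(-71 + (2/38 - 4/4))) - 18 = -2*(49 + 24)*(-71 + (2/38 - 4/4)) - 18 = -146*(-71 + (2*(1/38) - 4*¼)) - 18 = -146*(-71 + (1/19 - 1)) - 18 = -146*(-71 - 18/19) - 18 = -146*(-1367)/19 - 18 = -2*(-99791/19) - 18 = 199582/19 - 18 = 199240/19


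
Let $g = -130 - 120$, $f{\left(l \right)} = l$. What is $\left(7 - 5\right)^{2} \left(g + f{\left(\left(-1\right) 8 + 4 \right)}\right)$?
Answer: $-1016$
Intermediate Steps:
$g = -250$ ($g = -130 - 120 = -250$)
$\left(7 - 5\right)^{2} \left(g + f{\left(\left(-1\right) 8 + 4 \right)}\right) = \left(7 - 5\right)^{2} \left(-250 + \left(\left(-1\right) 8 + 4\right)\right) = 2^{2} \left(-250 + \left(-8 + 4\right)\right) = 4 \left(-250 - 4\right) = 4 \left(-254\right) = -1016$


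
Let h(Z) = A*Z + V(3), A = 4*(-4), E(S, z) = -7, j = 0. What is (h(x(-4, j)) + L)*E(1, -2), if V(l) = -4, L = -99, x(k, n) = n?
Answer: 721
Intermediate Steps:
A = -16
h(Z) = -4 - 16*Z (h(Z) = -16*Z - 4 = -4 - 16*Z)
(h(x(-4, j)) + L)*E(1, -2) = ((-4 - 16*0) - 99)*(-7) = ((-4 + 0) - 99)*(-7) = (-4 - 99)*(-7) = -103*(-7) = 721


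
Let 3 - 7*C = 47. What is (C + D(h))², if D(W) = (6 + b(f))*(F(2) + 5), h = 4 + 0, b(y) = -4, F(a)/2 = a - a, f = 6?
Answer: 676/49 ≈ 13.796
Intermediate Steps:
F(a) = 0 (F(a) = 2*(a - a) = 2*0 = 0)
C = -44/7 (C = 3/7 - ⅐*47 = 3/7 - 47/7 = -44/7 ≈ -6.2857)
h = 4
D(W) = 10 (D(W) = (6 - 4)*(0 + 5) = 2*5 = 10)
(C + D(h))² = (-44/7 + 10)² = (26/7)² = 676/49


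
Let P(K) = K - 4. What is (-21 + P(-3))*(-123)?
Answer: 3444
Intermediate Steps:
P(K) = -4 + K
(-21 + P(-3))*(-123) = (-21 + (-4 - 3))*(-123) = (-21 - 7)*(-123) = -28*(-123) = 3444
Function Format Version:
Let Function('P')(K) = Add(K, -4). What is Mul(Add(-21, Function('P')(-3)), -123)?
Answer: 3444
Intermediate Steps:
Function('P')(K) = Add(-4, K)
Mul(Add(-21, Function('P')(-3)), -123) = Mul(Add(-21, Add(-4, -3)), -123) = Mul(Add(-21, -7), -123) = Mul(-28, -123) = 3444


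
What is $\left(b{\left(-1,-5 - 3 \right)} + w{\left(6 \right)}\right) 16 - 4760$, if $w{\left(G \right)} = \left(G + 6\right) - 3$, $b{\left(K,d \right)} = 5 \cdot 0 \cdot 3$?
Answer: $-4616$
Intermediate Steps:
$b{\left(K,d \right)} = 0$ ($b{\left(K,d \right)} = 0 \cdot 3 = 0$)
$w{\left(G \right)} = 3 + G$ ($w{\left(G \right)} = \left(6 + G\right) - 3 = 3 + G$)
$\left(b{\left(-1,-5 - 3 \right)} + w{\left(6 \right)}\right) 16 - 4760 = \left(0 + \left(3 + 6\right)\right) 16 - 4760 = \left(0 + 9\right) 16 - 4760 = 9 \cdot 16 - 4760 = 144 - 4760 = -4616$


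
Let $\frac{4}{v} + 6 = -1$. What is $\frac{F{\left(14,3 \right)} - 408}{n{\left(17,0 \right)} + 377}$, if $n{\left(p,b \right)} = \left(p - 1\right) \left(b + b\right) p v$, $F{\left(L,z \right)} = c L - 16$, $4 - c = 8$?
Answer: $- \frac{480}{377} \approx -1.2732$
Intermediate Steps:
$c = -4$ ($c = 4 - 8 = -4$)
$F{\left(L,z \right)} = -16 - 4 L$ ($F{\left(L,z \right)} = - 4 L - 16 = -16 - 4 L$)
$v = - \frac{4}{7}$ ($v = \frac{4}{-6 - 1} = \frac{4}{-7} = 4 \left(- \frac{1}{7}\right) = - \frac{4}{7} \approx -0.57143$)
$n{\left(p,b \right)} = - \frac{8 b p \left(-1 + p\right)}{7}$ ($n{\left(p,b \right)} = \left(p - 1\right) \left(b + b\right) p \left(- \frac{4}{7}\right) = \left(-1 + p\right) 2 b p \left(- \frac{4}{7}\right) = 2 b \left(-1 + p\right) p \left(- \frac{4}{7}\right) = 2 b p \left(-1 + p\right) \left(- \frac{4}{7}\right) = - \frac{8 b p \left(-1 + p\right)}{7}$)
$\frac{F{\left(14,3 \right)} - 408}{n{\left(17,0 \right)} + 377} = \frac{\left(-16 - 56\right) - 408}{\frac{8}{7} \cdot 0 \cdot 17 \left(1 - 17\right) + 377} = \frac{-72 - 408}{\frac{8}{7} \cdot 0 \cdot 17 \left(-16\right) + 377} = - \frac{480}{0 + 377} = - \frac{480}{377}$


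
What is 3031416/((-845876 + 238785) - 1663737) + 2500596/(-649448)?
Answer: -477948154491/92174043934 ≈ -5.1853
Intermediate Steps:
3031416/((-845876 + 238785) - 1663737) + 2500596/(-649448) = 3031416/(-607091 - 1663737) + 2500596*(-1/649448) = 3031416/(-2270828) - 625149/162362 = 3031416*(-1/2270828) - 625149/162362 = -757854/567707 - 625149/162362 = -477948154491/92174043934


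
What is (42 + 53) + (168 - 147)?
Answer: 116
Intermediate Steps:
(42 + 53) + (168 - 147) = 95 + 21 = 116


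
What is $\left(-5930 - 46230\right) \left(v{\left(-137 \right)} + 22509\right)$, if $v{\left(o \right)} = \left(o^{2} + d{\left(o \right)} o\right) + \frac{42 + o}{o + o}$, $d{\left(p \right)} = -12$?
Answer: $- \frac{306719655840}{137} \approx -2.2388 \cdot 10^{9}$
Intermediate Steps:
$v{\left(o \right)} = o^{2} - 12 o + \frac{42 + o}{2 o}$ ($v{\left(o \right)} = \left(o^{2} - 12 o\right) + \frac{42 + o}{o + o} = \left(o^{2} - 12 o\right) + \frac{42 + o}{2 o} = o^{2} - 12 o + \frac{42 + o}{2 o}$)
$\left(-5930 - 46230\right) \left(v{\left(-137 \right)} + 22509\right) = \left(-5930 - 46230\right) \left(\left(\frac{1}{2} + \left(-137\right)^{2} - -1644 + \frac{21}{-137}\right) + 22509\right) = - 52160 \left(\left(\frac{1}{2} + 18769 + 1644 + 21 \left(- \frac{1}{137}\right)\right) + 22509\right) = - 52160 \left(\left(\frac{1}{2} + 18769 + 1644 - \frac{21}{137}\right) + 22509\right) = - 52160 \left(\frac{5593257}{274} + 22509\right) = \left(-52160\right) \frac{11760723}{274} = - \frac{306719655840}{137}$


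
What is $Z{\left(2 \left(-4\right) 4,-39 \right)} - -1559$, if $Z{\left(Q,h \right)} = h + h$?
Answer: $1481$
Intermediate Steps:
$Z{\left(Q,h \right)} = 2 h$
$Z{\left(2 \left(-4\right) 4,-39 \right)} - -1559 = 2 \left(-39\right) - -1559 = -78 + 1559 = 1481$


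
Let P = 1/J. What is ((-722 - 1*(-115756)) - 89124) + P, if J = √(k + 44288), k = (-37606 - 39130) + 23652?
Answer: 25910 - I*√2199/4398 ≈ 25910.0 - 0.010662*I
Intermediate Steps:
k = -53084 (k = -76736 + 23652 = -53084)
J = 2*I*√2199 (J = √(-53084 + 44288) = √(-8796) = 2*I*√2199 ≈ 93.787*I)
P = -I*√2199/4398 (P = 1/(2*I*√2199) = -I*√2199/4398 ≈ -0.010662*I)
((-722 - 1*(-115756)) - 89124) + P = ((-722 - 1*(-115756)) - 89124) - I*√2199/4398 = ((-722 + 115756) - 89124) - I*√2199/4398 = (115034 - 89124) - I*√2199/4398 = 25910 - I*√2199/4398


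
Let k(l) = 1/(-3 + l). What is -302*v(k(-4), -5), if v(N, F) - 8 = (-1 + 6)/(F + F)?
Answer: -2265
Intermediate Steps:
v(N, F) = 8 + 5/(2*F) (v(N, F) = 8 + (-1 + 6)/(F + F) = 8 + 5/((2*F)) = 8 + 5*(1/(2*F)) = 8 + 5/(2*F))
-302*v(k(-4), -5) = -302*(8 + (5/2)/(-5)) = -302*(8 + (5/2)*(-⅕)) = -302*(8 - ½) = -302*15/2 = -2265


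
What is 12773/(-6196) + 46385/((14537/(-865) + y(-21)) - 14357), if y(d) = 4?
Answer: -203684572843/38507774436 ≈ -5.2894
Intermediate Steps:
12773/(-6196) + 46385/((14537/(-865) + y(-21)) - 14357) = 12773/(-6196) + 46385/((14537/(-865) + 4) - 14357) = 12773*(-1/6196) + 46385/((14537*(-1/865) + 4) - 14357) = -12773/6196 + 46385/((-14537/865 + 4) - 14357) = -12773/6196 + 46385/(-11077/865 - 14357) = -12773/6196 + 46385/(-12429882/865) = -12773/6196 + 46385*(-865/12429882) = -12773/6196 - 40123025/12429882 = -203684572843/38507774436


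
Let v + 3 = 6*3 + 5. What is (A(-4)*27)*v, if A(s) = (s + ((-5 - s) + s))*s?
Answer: 19440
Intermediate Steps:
A(s) = s*(-5 + s) (A(s) = (s - 5)*s = (-5 + s)*s = s*(-5 + s))
v = 20 (v = -3 + (6*3 + 5) = -3 + (18 + 5) = -3 + 23 = 20)
(A(-4)*27)*v = (-4*(-5 - 4)*27)*20 = (-4*(-9)*27)*20 = (36*27)*20 = 972*20 = 19440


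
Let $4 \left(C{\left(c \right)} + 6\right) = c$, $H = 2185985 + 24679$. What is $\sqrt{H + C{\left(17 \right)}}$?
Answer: $\frac{\sqrt{8842649}}{2} \approx 1486.8$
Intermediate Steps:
$H = 2210664$
$C{\left(c \right)} = -6 + \frac{c}{4}$
$\sqrt{H + C{\left(17 \right)}} = \sqrt{2210664 + \left(-6 + \frac{1}{4} \cdot 17\right)} = \sqrt{2210664 + \left(-6 + \frac{17}{4}\right)} = \sqrt{2210664 - \frac{7}{4}} = \sqrt{\frac{8842649}{4}} = \frac{\sqrt{8842649}}{2}$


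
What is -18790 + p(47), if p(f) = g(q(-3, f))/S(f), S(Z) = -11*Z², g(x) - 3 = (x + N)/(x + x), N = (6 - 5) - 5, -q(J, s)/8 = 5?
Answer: -9131564271/485980 ≈ -18790.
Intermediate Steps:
q(J, s) = -40 (q(J, s) = -8*5 = -40)
N = -4 (N = 1 - 5 = -4)
g(x) = 3 + (-4 + x)/(2*x) (g(x) = 3 + (x - 4)/(x + x) = 3 + (-4 + x)/((2*x)) = 3 + (-4 + x)*(1/(2*x)) = 3 + (-4 + x)/(2*x))
p(f) = -71/(220*f²) (p(f) = (7/2 - 2/(-40))/((-11*f²)) = (7/2 - 2*(-1/40))*(-1/(11*f²)) = (7/2 + 1/20)*(-1/(11*f²)) = 71*(-1/(11*f²))/20 = -71/(220*f²))
-18790 + p(47) = -18790 - 71/220/47² = -18790 - 71/220*1/2209 = -18790 - 71/485980 = -9131564271/485980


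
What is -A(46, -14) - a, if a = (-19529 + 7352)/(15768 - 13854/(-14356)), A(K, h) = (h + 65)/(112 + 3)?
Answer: 1426359003/4338935855 ≈ 0.32873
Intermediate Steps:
A(K, h) = 13/23 + h/115 (A(K, h) = (65 + h)/115 = (65 + h)*(1/115) = 13/23 + h/115)
a = -29135502/37729877 (a = -12177/(15768 - 13854*(-1/14356)) = -12177/(15768 + 6927/7178) = -12177/113189631/7178 = -12177*7178/113189631 = -29135502/37729877 ≈ -0.77221)
-A(46, -14) - a = -(13/23 + (1/115)*(-14)) - 1*(-29135502/37729877) = -(13/23 - 14/115) + 29135502/37729877 = -1*51/115 + 29135502/37729877 = -51/115 + 29135502/37729877 = 1426359003/4338935855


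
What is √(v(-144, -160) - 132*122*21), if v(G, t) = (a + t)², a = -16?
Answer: 2*I*√76802 ≈ 554.26*I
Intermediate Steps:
v(G, t) = (-16 + t)²
√(v(-144, -160) - 132*122*21) = √((-16 - 160)² - 132*122*21) = √((-176)² - 16104*21) = √(30976 - 338184) = √(-307208) = 2*I*√76802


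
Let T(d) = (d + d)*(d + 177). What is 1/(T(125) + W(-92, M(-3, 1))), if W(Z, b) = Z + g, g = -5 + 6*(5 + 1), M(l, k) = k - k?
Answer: 1/75439 ≈ 1.3256e-5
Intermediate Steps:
M(l, k) = 0
T(d) = 2*d*(177 + d) (T(d) = (2*d)*(177 + d) = 2*d*(177 + d))
g = 31 (g = -5 + 6*6 = -5 + 36 = 31)
W(Z, b) = 31 + Z (W(Z, b) = Z + 31 = 31 + Z)
1/(T(125) + W(-92, M(-3, 1))) = 1/(2*125*(177 + 125) + (31 - 92)) = 1/(2*125*302 - 61) = 1/(75500 - 61) = 1/75439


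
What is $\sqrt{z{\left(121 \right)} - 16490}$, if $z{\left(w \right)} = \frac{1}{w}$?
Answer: $\frac{i \sqrt{1995289}}{11} \approx 128.41 i$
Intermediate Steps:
$\sqrt{z{\left(121 \right)} - 16490} = \sqrt{\frac{1}{121} - 16490} = \sqrt{- \frac{1995289}{121}} = \frac{i \sqrt{1995289}}{11}$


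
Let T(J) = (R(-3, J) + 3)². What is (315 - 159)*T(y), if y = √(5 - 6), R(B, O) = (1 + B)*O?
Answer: 780 - 1872*I ≈ 780.0 - 1872.0*I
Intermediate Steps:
R(B, O) = O*(1 + B)
y = I (y = √(-1) = I ≈ 1.0*I)
T(J) = (3 - 2*J)² (T(J) = (J*(1 - 3) + 3)² = (J*(-2) + 3)² = (-2*J + 3)² = (3 - 2*J)²)
(315 - 159)*T(y) = (315 - 159)*(3 - 2*I)² = 156*(3 - 2*I)²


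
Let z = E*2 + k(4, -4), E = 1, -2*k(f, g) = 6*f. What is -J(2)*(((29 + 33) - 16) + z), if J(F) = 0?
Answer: 0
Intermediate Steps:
k(f, g) = -3*f
z = -10 (z = 1*2 - 3*4 = 2 - 12 = -10)
-J(2)*(((29 + 33) - 16) + z) = -0*(((29 + 33) - 16) - 10) = -0*((62 - 16) - 10) = -0*(46 - 10) = -0*36 = -1*0 = 0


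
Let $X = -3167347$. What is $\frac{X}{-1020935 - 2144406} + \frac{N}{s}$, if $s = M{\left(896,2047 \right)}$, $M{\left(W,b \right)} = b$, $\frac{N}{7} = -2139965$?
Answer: $- \frac{47409549112146}{6479453027} \approx -7316.9$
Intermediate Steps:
$N = -14979755$ ($N = 7 \left(-2139965\right) = -14979755$)
$s = 2047$
$\frac{X}{-1020935 - 2144406} + \frac{N}{s} = - \frac{3167347}{-1020935 - 2144406} - \frac{14979755}{2047} = - \frac{3167347}{-3165341} - \frac{14979755}{2047} = \left(-3167347\right) \left(- \frac{1}{3165341}\right) - \frac{14979755}{2047} = \frac{3167347}{3165341} - \frac{14979755}{2047} = - \frac{47409549112146}{6479453027}$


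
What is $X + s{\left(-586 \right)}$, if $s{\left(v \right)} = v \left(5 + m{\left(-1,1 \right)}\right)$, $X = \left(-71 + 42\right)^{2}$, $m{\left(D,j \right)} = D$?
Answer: $-1503$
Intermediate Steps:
$X = 841$ ($X = \left(-29\right)^{2} = 841$)
$s{\left(v \right)} = 4 v$ ($s{\left(v \right)} = v \left(5 - 1\right) = v 4 = 4 v$)
$X + s{\left(-586 \right)} = 841 + 4 \left(-586\right) = 841 - 2344 = -1503$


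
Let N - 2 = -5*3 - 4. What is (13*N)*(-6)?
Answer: 1326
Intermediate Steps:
N = -17 (N = 2 + (-5*3 - 4) = 2 + (-15 - 4) = 2 - 19 = -17)
(13*N)*(-6) = (13*(-17))*(-6) = -221*(-6) = 1326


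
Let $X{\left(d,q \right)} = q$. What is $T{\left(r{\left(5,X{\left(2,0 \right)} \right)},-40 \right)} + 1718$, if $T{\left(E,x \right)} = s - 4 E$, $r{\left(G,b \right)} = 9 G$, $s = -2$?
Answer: $1536$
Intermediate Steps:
$T{\left(E,x \right)} = -2 - 4 E$
$T{\left(r{\left(5,X{\left(2,0 \right)} \right)},-40 \right)} + 1718 = \left(-2 - 4 \cdot 9 \cdot 5\right) + 1718 = \left(-2 - 180\right) + 1718 = -182 + 1718 = 1536$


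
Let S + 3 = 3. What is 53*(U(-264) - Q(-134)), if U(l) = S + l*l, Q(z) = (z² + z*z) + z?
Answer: 1797654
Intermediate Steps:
S = 0 (S = -3 + 3 = 0)
Q(z) = z + 2*z² (Q(z) = (z² + z²) + z = 2*z² + z = z + 2*z²)
U(l) = l² (U(l) = 0 + l*l = 0 + l² = l²)
53*(U(-264) - Q(-134)) = 53*((-264)² - (-134)*(1 + 2*(-134))) = 53*(69696 - (-134)*(1 - 268)) = 53*(69696 - (-134)*(-267)) = 53*(69696 - 1*35778) = 53*(69696 - 35778) = 53*33918 = 1797654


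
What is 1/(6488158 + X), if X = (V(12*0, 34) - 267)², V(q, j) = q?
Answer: 1/6559447 ≈ 1.5245e-7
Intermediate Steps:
X = 71289 (X = (12*0 - 267)² = (0 - 267)² = (-267)² = 71289)
1/(6488158 + X) = 1/(6488158 + 71289) = 1/6559447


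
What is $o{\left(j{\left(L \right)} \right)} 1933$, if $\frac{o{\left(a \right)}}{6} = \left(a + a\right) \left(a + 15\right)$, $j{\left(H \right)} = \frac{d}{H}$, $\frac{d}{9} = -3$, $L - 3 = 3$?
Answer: $-1096011$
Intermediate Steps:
$L = 6$ ($L = 3 + 3 = 6$)
$d = -27$ ($d = 9 \left(-3\right) = -27$)
$j{\left(H \right)} = - \frac{27}{H}$
$o{\left(a \right)} = 12 a \left(15 + a\right)$ ($o{\left(a \right)} = 6 \left(a + a\right) \left(a + 15\right) = 6 \cdot 2 a \left(15 + a\right) = 12 a \left(15 + a\right)$)
$o{\left(j{\left(L \right)} \right)} 1933 = 12 \left(- \frac{27}{6}\right) \left(15 - \frac{27}{6}\right) 1933 = 12 \left(\left(-27\right) \frac{1}{6}\right) \left(15 - \frac{9}{2}\right) 1933 = 12 \left(- \frac{9}{2}\right) \left(15 - \frac{9}{2}\right) 1933 = 12 \left(- \frac{9}{2}\right) \frac{21}{2} \cdot 1933 = \left(-567\right) 1933 = -1096011$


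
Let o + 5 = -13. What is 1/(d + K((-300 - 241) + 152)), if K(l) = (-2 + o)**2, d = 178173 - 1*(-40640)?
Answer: 1/219213 ≈ 4.5618e-6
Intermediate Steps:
o = -18 (o = -5 - 13 = -18)
d = 218813 (d = 178173 + 40640 = 218813)
K(l) = 400 (K(l) = (-2 - 18)**2 = (-20)**2 = 400)
1/(d + K((-300 - 241) + 152)) = 1/(218813 + 400) = 1/219213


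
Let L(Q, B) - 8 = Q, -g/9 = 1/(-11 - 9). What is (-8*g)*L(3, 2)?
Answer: -198/5 ≈ -39.600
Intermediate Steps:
g = 9/20 (g = -9/(-11 - 9) = -9/(-20) = -9*(-1/20) = 9/20 ≈ 0.45000)
L(Q, B) = 8 + Q
(-8*g)*L(3, 2) = (-8*9/20)*(8 + 3) = -18/5*11 = -198/5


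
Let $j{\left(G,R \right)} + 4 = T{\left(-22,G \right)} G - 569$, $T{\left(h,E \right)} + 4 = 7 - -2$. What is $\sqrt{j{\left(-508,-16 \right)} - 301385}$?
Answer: $i \sqrt{304498} \approx 551.81 i$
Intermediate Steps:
$T{\left(h,E \right)} = 5$ ($T{\left(h,E \right)} = -4 + \left(7 - -2\right) = -4 + \left(7 + 2\right) = -4 + 9 = 5$)
$j{\left(G,R \right)} = -573 + 5 G$ ($j{\left(G,R \right)} = -4 + \left(5 G - 569\right) = -4 + \left(-569 + 5 G\right) = -573 + 5 G$)
$\sqrt{j{\left(-508,-16 \right)} - 301385} = \sqrt{\left(-573 + 5 \left(-508\right)\right) - 301385} = \sqrt{\left(-573 - 2540\right) - 301385} = \sqrt{-3113 - 301385} = \sqrt{-304498} = i \sqrt{304498}$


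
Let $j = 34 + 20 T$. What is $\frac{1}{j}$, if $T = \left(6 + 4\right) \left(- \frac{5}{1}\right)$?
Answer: $- \frac{1}{966} \approx -0.0010352$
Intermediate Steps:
$T = -50$ ($T = 10 \left(\left(-5\right) 1\right) = 10 \left(-5\right) = -50$)
$j = -966$ ($j = 34 + 20 \left(-50\right) = 34 - 1000 = -966$)
$\frac{1}{j} = \frac{1}{-966} = - \frac{1}{966}$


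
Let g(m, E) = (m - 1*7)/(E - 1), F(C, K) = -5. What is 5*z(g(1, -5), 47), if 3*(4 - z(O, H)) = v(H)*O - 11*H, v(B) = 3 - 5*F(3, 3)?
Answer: 835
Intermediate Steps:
v(B) = 28 (v(B) = 3 - 5*(-5) = 3 + 25 = 28)
g(m, E) = (-7 + m)/(-1 + E) (g(m, E) = (m - 7)/(-1 + E) = (-7 + m)/(-1 + E))
z(O, H) = 4 - 28*O/3 + 11*H/3 (z(O, H) = 4 - (28*O - 11*H)/3 = 4 - (-11*H + 28*O)/3 = 4 + (-28*O/3 + 11*H/3) = 4 - 28*O/3 + 11*H/3)
5*z(g(1, -5), 47) = 5*(4 - 28*(-7 + 1)/(3*(-1 - 5)) + (11/3)*47) = 5*(4 - 28*(-6)/(3*(-6)) + 517/3) = 5*(4 - (-14)*(-6)/9 + 517/3) = 5*(4 - 28/3*1 + 517/3) = 5*(4 - 28/3 + 517/3) = 5*167 = 835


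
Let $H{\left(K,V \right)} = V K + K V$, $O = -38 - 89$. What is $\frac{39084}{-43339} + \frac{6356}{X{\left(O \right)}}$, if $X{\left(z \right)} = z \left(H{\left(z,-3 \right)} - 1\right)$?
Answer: $- \frac{4052814032}{4188584333} \approx -0.96759$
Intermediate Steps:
$O = -127$
$H{\left(K,V \right)} = 2 K V$ ($H{\left(K,V \right)} = K V + K V = 2 K V$)
$X{\left(z \right)} = z \left(-1 - 6 z\right)$ ($X{\left(z \right)} = z \left(2 z \left(-3\right) - 1\right) = z \left(- 6 z - 1\right) = z \left(-1 - 6 z\right)$)
$\frac{39084}{-43339} + \frac{6356}{X{\left(O \right)}} = \frac{39084}{-43339} + \frac{6356}{\left(-127\right) \left(-1 - -762\right)} = 39084 \left(- \frac{1}{43339}\right) + \frac{6356}{\left(-127\right) \left(-1 + 762\right)} = - \frac{39084}{43339} + \frac{6356}{\left(-127\right) 761} = - \frac{39084}{43339} + \frac{6356}{-96647} = - \frac{39084}{43339} + 6356 \left(- \frac{1}{96647}\right) = - \frac{39084}{43339} - \frac{6356}{96647} = - \frac{4052814032}{4188584333}$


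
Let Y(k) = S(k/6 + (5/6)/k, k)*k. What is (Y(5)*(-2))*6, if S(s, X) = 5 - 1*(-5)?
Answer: -600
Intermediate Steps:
S(s, X) = 10 (S(s, X) = 5 + 5 = 10)
Y(k) = 10*k
(Y(5)*(-2))*6 = ((10*5)*(-2))*6 = (50*(-2))*6 = -100*6 = -600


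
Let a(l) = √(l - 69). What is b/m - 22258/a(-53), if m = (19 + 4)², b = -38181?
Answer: -38181/529 + 11129*I*√122/61 ≈ -72.176 + 2015.1*I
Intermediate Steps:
a(l) = √(-69 + l)
m = 529 (m = 23² = 529)
b/m - 22258/a(-53) = -38181/529 - 22258/√(-69 - 53) = -38181*1/529 - 22258*(-I*√122/122) = -38181/529 - 22258*(-I*√122/122) = -38181/529 - (-11129)*I*√122/61 = -38181/529 + 11129*I*√122/61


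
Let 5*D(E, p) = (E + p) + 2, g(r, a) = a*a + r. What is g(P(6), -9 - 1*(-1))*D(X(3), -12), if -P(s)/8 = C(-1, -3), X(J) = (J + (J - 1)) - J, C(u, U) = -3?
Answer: -704/5 ≈ -140.80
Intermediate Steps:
X(J) = -1 + J (X(J) = (J + (-1 + J)) - J = (-1 + 2*J) - J = -1 + J)
P(s) = 24 (P(s) = -8*(-3) = 24)
g(r, a) = r + a**2 (g(r, a) = a**2 + r = r + a**2)
D(E, p) = 2/5 + E/5 + p/5 (D(E, p) = ((E + p) + 2)/5 = (2 + E + p)/5 = 2/5 + E/5 + p/5)
g(P(6), -9 - 1*(-1))*D(X(3), -12) = (24 + (-9 - 1*(-1))**2)*(2/5 + (-1 + 3)/5 + (1/5)*(-12)) = (24 + (-9 + 1)**2)*(2/5 + (1/5)*2 - 12/5) = (24 + (-8)**2)*(2/5 + 2/5 - 12/5) = (24 + 64)*(-8/5) = 88*(-8/5) = -704/5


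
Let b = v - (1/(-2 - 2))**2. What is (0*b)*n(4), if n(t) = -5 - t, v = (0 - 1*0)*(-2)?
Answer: 0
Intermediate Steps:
v = 0 (v = (0 + 0)*(-2) = 0*(-2) = 0)
b = -1/16 (b = 0 - (1/(-2 - 2))**2 = 0 - (1/(-4))**2 = 0 - (-1/4)**2 = 0 - 1*1/16 = 0 - 1/16 = -1/16 ≈ -0.062500)
(0*b)*n(4) = (0*(-1/16))*(-5 - 1*4) = 0*(-5 - 4) = 0*(-9) = 0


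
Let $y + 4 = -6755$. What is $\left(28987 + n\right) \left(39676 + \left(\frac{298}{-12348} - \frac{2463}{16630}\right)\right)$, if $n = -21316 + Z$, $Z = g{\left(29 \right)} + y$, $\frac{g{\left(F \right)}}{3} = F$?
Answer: $\frac{113044088939592}{2852045} \approx 3.9636 \cdot 10^{7}$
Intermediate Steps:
$y = -6759$ ($y = -4 - 6755 = -6759$)
$g{\left(F \right)} = 3 F$
$Z = -6672$ ($Z = 3 \cdot 29 - 6759 = 87 - 6759 = -6672$)
$n = -27988$ ($n = -21316 - 6672 = -27988$)
$\left(28987 + n\right) \left(39676 + \left(\frac{298}{-12348} - \frac{2463}{16630}\right)\right) = \left(28987 - 27988\right) \left(39676 + \left(\frac{298}{-12348} - \frac{2463}{16630}\right)\right) = 999 \left(39676 + \left(298 \left(- \frac{1}{12348}\right) - \frac{2463}{16630}\right)\right) = 999 \left(39676 - \frac{4421108}{25668405}\right) = 999 \cdot \frac{1018415215672}{25668405} = \frac{113044088939592}{2852045}$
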